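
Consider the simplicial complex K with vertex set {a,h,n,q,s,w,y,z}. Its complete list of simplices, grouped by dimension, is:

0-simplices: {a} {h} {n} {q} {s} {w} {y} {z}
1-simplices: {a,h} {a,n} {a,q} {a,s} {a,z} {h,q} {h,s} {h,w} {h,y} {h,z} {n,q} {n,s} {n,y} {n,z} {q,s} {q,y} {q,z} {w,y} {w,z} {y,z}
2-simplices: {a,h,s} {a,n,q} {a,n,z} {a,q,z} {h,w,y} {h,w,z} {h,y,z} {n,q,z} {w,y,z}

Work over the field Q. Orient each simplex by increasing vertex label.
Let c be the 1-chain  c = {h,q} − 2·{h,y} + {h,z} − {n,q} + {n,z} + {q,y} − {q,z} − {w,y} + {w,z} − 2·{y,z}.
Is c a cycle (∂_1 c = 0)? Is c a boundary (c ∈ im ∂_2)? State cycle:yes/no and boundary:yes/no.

cycle:yes boundary:no

n_0=8 n_1=20 n_2=9  [Q]
∂1: piv[ah,an,aq,as,az,hw,hy] rk=7  ker:hq,hs,hz,nq,ns,ny,nz,qs,qy,qz,wy,wz,yz
∂2: piv[ahs,anq,anz,aqz,hwy,hwz,hyz] rk=7  ker:nqz,wyz
∂1c = 0
c vs im∂2: residual ≠ 0 ⇒ not boundary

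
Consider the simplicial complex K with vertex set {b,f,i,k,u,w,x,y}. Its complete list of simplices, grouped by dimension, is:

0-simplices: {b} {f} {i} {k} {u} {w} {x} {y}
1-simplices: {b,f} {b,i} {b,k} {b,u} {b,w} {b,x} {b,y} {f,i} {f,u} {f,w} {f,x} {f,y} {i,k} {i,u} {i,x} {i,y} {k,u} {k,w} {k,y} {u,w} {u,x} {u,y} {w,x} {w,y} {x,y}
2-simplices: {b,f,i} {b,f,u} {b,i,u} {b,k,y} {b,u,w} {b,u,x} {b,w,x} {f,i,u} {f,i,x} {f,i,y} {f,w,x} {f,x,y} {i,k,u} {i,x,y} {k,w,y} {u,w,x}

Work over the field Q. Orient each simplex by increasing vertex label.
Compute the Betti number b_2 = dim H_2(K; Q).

b_2=3

n_0=8 n_1=25 n_2=16  [Q]
∂1: piv[bf,bi,bk,bu,bw,bx,by] rk=7  ker:fi,fu,fw,fx,fy,ik,iu,ix,iy,ku,kw,ky,uw,ux,uy,wx,wy,xy
∂2: piv[bfi,bfu,biu,bky,buw,bux,bwx,fix,fiy,fwx,fxy,iku,kwy] rk=13  ker:fiu,ixy,uwx
b_2=(16−13)−0=3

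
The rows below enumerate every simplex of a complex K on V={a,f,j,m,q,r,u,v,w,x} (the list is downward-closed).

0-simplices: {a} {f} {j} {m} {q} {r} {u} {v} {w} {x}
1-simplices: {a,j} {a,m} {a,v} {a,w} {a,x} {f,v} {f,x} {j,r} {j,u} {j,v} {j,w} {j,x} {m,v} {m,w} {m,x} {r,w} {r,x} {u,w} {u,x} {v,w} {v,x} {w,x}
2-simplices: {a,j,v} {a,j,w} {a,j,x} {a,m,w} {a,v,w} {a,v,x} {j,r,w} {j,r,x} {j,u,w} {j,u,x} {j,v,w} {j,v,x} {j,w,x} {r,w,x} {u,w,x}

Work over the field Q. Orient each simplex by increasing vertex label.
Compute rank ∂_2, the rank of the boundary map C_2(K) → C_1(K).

rank∂_2=11

n_0=10 n_1=22 n_2=15  [Q]
∂1: piv[aj,am,av,aw,ax,fv,jr,ju] rk=8  ker:fx,jv,jw,jx,mv,mw,mx,rw,rx,uw,ux,vw,vx,wx
∂2: piv[ajv,ajw,ajx,amw,avw,avx,jrw,jrx,juw,jux,jwx] rk=11  ker:jvw,jvx,rwx,uwx
rk∂_2=11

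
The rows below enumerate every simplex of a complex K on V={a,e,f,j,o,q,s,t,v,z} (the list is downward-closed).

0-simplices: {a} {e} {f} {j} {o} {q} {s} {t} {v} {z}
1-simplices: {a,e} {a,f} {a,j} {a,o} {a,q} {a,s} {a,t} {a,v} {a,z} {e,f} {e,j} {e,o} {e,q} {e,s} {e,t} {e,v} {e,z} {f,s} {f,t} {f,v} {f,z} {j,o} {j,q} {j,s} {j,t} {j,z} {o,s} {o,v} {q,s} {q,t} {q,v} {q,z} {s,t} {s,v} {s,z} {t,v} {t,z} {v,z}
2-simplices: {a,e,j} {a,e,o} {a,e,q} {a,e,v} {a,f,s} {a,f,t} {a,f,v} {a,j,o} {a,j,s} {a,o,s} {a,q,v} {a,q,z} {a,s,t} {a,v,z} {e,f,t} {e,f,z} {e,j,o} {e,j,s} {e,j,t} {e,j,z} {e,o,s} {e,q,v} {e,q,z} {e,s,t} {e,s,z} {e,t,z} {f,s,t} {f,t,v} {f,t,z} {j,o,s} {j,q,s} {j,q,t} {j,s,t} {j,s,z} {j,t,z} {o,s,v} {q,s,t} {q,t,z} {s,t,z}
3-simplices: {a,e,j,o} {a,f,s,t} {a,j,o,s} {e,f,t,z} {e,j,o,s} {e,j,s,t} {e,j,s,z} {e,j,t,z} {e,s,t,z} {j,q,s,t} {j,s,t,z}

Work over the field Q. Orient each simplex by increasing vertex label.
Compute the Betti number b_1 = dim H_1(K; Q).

n_0=10 n_1=38 n_2=39 n_3=11  [Q]
∂1: piv[ae,af,aj,ao,aq,as,at,av,az] rk=9  ker:ef,ej,eo,eq,es,et,ev,ez,fs,ft,fv,fz,jo,jq,js,jt,jz,os,ov,qs,qt,qv,qz,st,sv,sz,tv,tz,vz
∂2: piv[aej,aeo,aeq,aev,afs,aft,afv,ajo,ajs,aos,aqv,aqz,ast,avz,eft,efz,ejs,ejt,ejz,eqz,est,esz,etz,ftv,jqs,jqt,osv,qtz] rk=28  ker:ejo,eos,eqv,fst,ftz,jos,jst,jsz,jtz,qst,stz
∂3: piv[aejo,afst,ajos,eftz,ejos,ejst,ejsz,ejtz,estz,jqst] rk=10  ker:jstz
b_1=(38−9)−28=1

b_1=1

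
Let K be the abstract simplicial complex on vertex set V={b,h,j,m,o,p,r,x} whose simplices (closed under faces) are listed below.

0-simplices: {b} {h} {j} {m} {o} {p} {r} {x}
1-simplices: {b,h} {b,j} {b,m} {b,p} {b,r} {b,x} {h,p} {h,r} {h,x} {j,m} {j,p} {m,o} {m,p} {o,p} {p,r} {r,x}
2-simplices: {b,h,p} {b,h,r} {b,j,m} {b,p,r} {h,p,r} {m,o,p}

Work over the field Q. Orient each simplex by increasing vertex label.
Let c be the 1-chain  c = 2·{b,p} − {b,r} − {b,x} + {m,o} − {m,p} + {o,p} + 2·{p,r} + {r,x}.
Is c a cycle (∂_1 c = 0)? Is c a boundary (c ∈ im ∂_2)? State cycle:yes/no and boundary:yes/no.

cycle:yes boundary:no

n_0=8 n_1=16 n_2=6  [Q]
∂1: piv[bh,bj,bm,bp,br,bx,mo] rk=7  ker:hp,hr,hx,jm,jp,mp,op,pr,rx
∂2: piv[bhp,bhr,bjm,bpr,mop] rk=5  ker:hpr
∂1c = 0
c vs im∂2: residual ≠ 0 ⇒ not boundary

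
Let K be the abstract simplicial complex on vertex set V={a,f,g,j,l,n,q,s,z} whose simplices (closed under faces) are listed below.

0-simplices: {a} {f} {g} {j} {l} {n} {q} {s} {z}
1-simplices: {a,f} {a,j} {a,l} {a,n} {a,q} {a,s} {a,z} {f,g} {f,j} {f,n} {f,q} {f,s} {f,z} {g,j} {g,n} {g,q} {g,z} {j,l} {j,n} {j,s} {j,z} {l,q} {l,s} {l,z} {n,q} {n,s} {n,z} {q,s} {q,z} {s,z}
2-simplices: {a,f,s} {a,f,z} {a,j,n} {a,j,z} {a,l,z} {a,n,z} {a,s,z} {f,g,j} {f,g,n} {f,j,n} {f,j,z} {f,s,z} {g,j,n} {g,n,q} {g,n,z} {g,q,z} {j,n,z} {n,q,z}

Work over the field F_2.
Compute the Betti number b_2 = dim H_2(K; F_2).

b_2=4

n_0=9 n_1=30 n_2=18  [Z2]
∂1: piv[af,aj,al,an,aq,as,az,fg] rk=8  ker:fj,fn,fq,fs,fz,gj,gn,gq,gz,jl,jn,js,jz,lq,ls,lz,nq,ns,nz,qs,qz,sz
∂2: piv[afs,afz,ajn,ajz,alz,anz,asz,fgj,fgn,fjn,fjz,gnq,gnz,gqz] rk=14  ker:fsz,gjn,jnz,nqz
b_2=(18−14)−0=4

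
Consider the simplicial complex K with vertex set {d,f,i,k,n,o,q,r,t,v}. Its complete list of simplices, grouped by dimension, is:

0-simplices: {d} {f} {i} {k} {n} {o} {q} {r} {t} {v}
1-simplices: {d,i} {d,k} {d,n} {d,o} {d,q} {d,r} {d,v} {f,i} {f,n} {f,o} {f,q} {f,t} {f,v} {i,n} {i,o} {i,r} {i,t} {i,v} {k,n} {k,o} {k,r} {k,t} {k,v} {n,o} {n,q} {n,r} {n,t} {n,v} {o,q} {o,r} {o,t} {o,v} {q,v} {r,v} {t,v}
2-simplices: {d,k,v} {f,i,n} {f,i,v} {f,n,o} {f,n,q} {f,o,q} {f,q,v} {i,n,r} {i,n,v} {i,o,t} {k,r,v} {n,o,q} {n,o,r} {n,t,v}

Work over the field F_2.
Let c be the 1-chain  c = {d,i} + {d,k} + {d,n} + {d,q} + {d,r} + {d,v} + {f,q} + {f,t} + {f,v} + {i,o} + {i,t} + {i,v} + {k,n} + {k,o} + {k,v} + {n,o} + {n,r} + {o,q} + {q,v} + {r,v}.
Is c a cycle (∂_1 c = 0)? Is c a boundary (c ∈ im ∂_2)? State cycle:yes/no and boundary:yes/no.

cycle:no boundary:no

n_0=10 n_1=35 n_2=14  [Z2]
∂1: piv[di,dk,dn,do,dq,dr,dv,fi,ft] rk=9  ker:fn,fo,fq,fv,in,io,ir,it,iv,kn,ko,kr,kt,kv,no,nq,nr,nt,nv,oq,or,ot,ov,qv,rv,tv
∂2: piv[dkv,fin,fiv,fno,fnq,foq,fqv,inr,inv,iot,krv,nor,ntv] rk=13  ker:noq
∂1c = {f} + {r}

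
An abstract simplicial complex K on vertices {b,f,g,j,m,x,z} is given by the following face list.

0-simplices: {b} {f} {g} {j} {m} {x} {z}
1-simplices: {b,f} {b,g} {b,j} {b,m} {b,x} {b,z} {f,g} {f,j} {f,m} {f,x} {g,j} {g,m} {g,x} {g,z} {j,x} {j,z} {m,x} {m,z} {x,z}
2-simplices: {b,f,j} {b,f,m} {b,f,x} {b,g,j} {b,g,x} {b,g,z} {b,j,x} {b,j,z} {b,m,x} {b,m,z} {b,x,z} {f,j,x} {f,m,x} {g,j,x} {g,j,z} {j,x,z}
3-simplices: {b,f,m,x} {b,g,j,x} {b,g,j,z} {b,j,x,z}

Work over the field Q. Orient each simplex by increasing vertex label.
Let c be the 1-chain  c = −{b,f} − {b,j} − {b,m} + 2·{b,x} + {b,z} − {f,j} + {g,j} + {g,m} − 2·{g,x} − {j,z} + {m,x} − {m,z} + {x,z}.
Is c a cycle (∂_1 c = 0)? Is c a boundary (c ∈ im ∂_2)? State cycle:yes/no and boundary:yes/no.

cycle:yes boundary:no

n_0=7 n_1=19 n_2=16 n_3=4  [Q]
∂1: piv[bf,bg,bj,bm,bx,bz] rk=6  ker:fg,fj,fm,fx,gj,gm,gx,gz,jx,jz,mx,mz,xz
∂2: piv[bfj,bfm,bfx,bgj,bgx,bgz,bjx,bjz,bmx,bmz,bxz] rk=11  ker:fjx,fmx,gjx,gjz,jxz
∂3: piv[bfmx,bgjx,bgjz,bjxz] rk=4
∂1c = 0
c vs im∂2: residual ≠ 0 ⇒ not boundary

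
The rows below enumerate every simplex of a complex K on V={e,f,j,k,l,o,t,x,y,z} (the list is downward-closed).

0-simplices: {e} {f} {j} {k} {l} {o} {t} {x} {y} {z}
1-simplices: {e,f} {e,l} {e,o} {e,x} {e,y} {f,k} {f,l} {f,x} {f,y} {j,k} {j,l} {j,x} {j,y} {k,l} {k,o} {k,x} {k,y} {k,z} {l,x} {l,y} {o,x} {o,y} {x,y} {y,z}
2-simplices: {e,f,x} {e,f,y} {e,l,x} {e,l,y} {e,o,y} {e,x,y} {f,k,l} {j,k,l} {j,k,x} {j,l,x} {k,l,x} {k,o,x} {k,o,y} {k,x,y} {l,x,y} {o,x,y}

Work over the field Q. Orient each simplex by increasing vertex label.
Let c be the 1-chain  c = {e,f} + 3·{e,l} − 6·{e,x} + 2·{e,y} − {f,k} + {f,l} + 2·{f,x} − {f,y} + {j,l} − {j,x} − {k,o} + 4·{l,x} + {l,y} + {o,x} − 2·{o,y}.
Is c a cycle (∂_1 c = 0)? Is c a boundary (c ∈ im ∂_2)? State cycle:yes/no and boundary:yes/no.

n_0=10 n_1=24 n_2=16  [Q]
∂1: piv[ef,el,eo,ex,ey,fk,jk,kz] rk=8  ker:fl,fx,fy,jl,jx,jy,kl,ko,kx,ky,lx,ly,ox,oy,xy,yz
∂2: piv[efx,efy,elx,ely,eoy,exy,fkl,jkl,jkx,jlx,kox,koy,kxy] rk=13  ker:klx,lxy,oxy
∂1c = 0
c vs im∂2: reduces to 0 ⇒ boundary

cycle:yes boundary:yes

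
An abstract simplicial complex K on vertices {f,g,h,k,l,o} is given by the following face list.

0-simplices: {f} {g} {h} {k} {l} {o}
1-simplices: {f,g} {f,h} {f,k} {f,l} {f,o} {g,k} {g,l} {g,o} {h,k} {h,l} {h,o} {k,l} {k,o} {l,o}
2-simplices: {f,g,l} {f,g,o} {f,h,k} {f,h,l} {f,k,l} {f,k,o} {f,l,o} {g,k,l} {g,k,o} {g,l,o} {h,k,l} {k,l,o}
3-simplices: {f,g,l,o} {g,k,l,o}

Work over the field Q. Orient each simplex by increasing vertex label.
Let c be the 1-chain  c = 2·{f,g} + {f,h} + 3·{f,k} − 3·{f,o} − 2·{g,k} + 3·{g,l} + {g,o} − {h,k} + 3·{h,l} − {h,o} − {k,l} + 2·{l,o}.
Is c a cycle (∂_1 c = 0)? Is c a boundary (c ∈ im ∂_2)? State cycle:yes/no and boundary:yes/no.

cycle:no boundary:no

n_0=6 n_1=14 n_2=12 n_3=2  [Q]
∂1: piv[fg,fh,fk,fl,fo] rk=5  ker:gk,gl,go,hk,hl,ho,kl,ko,lo
∂2: piv[fgl,fgo,fhk,fhl,fkl,fko,flo,gkl] rk=8  ker:gko,glo,hkl,klo
∂3: piv[fglo,gklo] rk=2
∂1c = −3·{f} + {k} + 3·{l} − {o}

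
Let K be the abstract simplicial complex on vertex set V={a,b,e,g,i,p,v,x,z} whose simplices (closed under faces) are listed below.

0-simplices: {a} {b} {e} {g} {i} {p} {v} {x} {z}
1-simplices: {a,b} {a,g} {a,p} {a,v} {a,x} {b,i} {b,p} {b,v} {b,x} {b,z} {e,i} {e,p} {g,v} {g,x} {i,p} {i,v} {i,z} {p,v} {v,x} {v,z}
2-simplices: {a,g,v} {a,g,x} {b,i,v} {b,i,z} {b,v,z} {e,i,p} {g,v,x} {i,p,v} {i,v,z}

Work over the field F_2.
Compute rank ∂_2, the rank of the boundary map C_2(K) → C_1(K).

rank∂_2=8

n_0=9 n_1=20 n_2=9  [Z2]
∂1: piv[ab,ag,ap,av,ax,bi,bz,ei] rk=8  ker:bp,bv,bx,ep,gv,gx,ip,iv,iz,pv,vx,vz
∂2: piv[agv,agx,biv,biz,bvz,eip,gvx,ipv] rk=8  ker:ivz
rk∂_2=8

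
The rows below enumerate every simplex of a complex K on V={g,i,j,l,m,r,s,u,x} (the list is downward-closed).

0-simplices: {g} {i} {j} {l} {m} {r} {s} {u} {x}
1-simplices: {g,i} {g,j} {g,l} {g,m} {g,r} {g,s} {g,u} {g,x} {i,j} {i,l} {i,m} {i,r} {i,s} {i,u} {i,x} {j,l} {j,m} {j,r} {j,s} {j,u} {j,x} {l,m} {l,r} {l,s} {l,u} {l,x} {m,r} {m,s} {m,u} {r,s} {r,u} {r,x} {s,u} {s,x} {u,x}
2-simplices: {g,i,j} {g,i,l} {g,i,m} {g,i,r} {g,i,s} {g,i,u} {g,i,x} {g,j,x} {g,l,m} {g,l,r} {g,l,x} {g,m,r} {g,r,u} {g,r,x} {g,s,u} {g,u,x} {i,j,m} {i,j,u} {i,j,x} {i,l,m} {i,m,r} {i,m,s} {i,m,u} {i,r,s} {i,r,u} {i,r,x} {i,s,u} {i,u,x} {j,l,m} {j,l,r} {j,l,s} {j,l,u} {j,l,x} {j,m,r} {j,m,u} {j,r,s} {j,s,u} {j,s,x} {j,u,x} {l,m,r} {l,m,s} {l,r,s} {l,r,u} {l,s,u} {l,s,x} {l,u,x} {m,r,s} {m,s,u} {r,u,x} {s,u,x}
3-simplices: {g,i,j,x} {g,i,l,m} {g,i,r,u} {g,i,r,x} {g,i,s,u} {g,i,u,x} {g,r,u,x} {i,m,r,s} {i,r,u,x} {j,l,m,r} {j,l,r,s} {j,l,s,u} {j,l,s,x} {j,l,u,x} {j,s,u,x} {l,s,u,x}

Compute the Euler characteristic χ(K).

χ(K)=8

n_0=9 n_1=35 n_2=50 n_3=16
χ=+9−35+50−16=8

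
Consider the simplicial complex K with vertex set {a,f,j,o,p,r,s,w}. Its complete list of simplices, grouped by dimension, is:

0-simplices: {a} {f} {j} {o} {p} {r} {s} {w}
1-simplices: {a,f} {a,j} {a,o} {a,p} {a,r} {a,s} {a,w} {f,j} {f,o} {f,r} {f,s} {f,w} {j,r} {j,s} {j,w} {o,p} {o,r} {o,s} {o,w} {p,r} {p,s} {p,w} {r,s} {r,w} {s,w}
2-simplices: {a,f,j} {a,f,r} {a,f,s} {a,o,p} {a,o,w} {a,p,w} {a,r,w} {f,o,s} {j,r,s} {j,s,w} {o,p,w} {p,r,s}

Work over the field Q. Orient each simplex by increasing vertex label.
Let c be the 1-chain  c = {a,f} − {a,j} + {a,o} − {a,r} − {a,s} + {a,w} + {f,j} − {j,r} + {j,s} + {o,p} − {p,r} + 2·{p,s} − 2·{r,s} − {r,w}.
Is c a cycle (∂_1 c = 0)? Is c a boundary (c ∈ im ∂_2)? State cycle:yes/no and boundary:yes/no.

cycle:yes boundary:no

n_0=8 n_1=25 n_2=12  [Q]
∂1: piv[af,aj,ao,ap,ar,as,aw] rk=7  ker:fj,fo,fr,fs,fw,jr,js,jw,op,or,os,ow,pr,ps,pw,rs,rw,sw
∂2: piv[afj,afr,afs,aop,aow,apw,arw,fos,jrs,jsw,prs] rk=11  ker:opw
∂1c = 0
c vs im∂2: residual ≠ 0 ⇒ not boundary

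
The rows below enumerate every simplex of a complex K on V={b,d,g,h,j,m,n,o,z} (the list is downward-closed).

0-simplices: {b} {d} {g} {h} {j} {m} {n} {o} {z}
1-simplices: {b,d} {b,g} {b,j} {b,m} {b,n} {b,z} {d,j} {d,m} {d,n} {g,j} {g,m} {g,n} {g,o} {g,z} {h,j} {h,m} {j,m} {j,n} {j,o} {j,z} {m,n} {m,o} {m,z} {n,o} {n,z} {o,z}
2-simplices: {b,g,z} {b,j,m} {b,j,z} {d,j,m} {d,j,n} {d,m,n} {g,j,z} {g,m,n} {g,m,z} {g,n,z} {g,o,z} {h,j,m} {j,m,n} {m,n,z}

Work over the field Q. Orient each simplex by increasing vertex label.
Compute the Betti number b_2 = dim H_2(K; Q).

b_2=2

n_0=9 n_1=26 n_2=14  [Q]
∂1: piv[bd,bg,bj,bm,bn,bz,go,hj] rk=8  ker:dj,dm,dn,gj,gm,gn,gz,hm,jm,jn,jo,jz,mn,mo,mz,no,nz,oz
∂2: piv[bgz,bjm,bjz,djm,djn,dmn,gjz,gmn,gmz,gnz,goz,hjm] rk=12  ker:jmn,mnz
b_2=(14−12)−0=2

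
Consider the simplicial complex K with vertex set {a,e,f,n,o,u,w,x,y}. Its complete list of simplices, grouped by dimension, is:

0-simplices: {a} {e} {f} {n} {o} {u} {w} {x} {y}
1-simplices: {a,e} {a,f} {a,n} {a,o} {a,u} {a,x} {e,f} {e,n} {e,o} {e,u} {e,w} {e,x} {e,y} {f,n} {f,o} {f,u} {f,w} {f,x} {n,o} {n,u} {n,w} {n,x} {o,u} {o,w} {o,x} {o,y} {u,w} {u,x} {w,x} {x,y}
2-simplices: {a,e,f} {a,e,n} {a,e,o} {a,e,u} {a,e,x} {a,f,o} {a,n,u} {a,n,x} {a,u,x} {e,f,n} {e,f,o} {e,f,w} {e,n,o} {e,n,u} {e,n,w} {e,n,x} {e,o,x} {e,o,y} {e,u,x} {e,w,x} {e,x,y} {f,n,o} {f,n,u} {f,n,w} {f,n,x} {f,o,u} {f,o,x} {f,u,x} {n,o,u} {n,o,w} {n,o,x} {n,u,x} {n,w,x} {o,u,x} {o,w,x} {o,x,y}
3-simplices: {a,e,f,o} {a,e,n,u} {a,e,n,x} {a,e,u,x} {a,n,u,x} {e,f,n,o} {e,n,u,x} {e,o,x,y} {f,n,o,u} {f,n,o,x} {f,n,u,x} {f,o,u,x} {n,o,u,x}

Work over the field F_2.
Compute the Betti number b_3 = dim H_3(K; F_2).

b_3=2

n_0=9 n_1=30 n_2=36 n_3=13  [Z2]
∂1: piv[ae,af,an,ao,au,ax,ew,ey] rk=8  ker:ef,en,eo,eu,ex,fn,fo,fu,fw,fx,no,nu,nw,nx,ou,ow,ox,oy,uw,ux,wx,xy
∂2: piv[aef,aen,aeo,aeu,aex,afo,anu,anx,aux,efn,efw,eno,enw,eox,eoy,ewx,exy,fnu,fnx,fou,now] rk=21  ker:efo,enu,enx,eux,fno,fnw,fox,fux,nou,nox,nux,nwx,oux,owx,oxy
∂3: piv[aefo,aenu,aenx,aeux,anux,efno,eoxy,fnou,fnox,fnux,foux] rk=11  ker:enux,noux
b_3=(13−11)−0=2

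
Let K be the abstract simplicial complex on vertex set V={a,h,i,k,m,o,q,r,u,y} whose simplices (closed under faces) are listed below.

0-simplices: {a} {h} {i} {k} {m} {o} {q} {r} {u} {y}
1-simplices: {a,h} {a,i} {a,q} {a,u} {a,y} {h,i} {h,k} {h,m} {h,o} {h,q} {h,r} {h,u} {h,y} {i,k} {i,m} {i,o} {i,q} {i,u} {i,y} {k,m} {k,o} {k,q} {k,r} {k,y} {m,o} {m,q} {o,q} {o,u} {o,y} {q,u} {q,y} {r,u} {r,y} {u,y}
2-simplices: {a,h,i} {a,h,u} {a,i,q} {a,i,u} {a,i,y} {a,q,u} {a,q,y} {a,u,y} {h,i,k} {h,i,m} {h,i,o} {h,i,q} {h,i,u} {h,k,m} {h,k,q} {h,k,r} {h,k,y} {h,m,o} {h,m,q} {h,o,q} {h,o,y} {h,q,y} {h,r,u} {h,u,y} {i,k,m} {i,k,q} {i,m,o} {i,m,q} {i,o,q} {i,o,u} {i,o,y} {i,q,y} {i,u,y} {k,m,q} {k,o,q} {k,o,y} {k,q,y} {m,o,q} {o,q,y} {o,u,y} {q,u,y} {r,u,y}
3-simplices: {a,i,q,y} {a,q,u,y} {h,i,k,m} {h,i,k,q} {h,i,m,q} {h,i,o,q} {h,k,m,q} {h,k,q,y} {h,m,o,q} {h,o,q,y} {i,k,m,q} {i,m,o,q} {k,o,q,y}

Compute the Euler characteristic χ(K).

n_0=10 n_1=34 n_2=42 n_3=13
χ=+10−34+42−13=5

χ(K)=5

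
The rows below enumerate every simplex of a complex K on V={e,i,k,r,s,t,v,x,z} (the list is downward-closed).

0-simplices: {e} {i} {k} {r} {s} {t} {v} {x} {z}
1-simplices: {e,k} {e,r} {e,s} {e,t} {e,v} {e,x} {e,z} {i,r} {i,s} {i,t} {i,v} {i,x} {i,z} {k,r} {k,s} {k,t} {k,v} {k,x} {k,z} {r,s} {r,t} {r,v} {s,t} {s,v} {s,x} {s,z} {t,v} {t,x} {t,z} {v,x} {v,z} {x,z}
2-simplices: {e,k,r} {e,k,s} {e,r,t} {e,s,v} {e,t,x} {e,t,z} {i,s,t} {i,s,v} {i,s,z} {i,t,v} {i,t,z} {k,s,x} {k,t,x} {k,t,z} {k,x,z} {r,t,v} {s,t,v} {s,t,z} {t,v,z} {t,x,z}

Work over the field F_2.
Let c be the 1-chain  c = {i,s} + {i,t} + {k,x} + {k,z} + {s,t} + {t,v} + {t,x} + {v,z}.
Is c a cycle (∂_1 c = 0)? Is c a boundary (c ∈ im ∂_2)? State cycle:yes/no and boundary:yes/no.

n_0=9 n_1=32 n_2=20  [Z2]
∂1: piv[ek,er,es,et,ev,ex,ez,ir] rk=8  ker:is,it,iv,ix,iz,kr,ks,kt,kv,kx,kz,rs,rt,rv,st,sv,sx,sz,tv,tx,tz,vx,vz,xz
∂2: piv[ekr,eks,ert,esv,etx,etz,ist,isv,isz,itv,itz,ksx,ktx,ktz,kxz,rtv,tvz] rk=17  ker:stv,stz,txz
∂1c = 0
c vs im∂2: reduces to 0 ⇒ boundary

cycle:yes boundary:yes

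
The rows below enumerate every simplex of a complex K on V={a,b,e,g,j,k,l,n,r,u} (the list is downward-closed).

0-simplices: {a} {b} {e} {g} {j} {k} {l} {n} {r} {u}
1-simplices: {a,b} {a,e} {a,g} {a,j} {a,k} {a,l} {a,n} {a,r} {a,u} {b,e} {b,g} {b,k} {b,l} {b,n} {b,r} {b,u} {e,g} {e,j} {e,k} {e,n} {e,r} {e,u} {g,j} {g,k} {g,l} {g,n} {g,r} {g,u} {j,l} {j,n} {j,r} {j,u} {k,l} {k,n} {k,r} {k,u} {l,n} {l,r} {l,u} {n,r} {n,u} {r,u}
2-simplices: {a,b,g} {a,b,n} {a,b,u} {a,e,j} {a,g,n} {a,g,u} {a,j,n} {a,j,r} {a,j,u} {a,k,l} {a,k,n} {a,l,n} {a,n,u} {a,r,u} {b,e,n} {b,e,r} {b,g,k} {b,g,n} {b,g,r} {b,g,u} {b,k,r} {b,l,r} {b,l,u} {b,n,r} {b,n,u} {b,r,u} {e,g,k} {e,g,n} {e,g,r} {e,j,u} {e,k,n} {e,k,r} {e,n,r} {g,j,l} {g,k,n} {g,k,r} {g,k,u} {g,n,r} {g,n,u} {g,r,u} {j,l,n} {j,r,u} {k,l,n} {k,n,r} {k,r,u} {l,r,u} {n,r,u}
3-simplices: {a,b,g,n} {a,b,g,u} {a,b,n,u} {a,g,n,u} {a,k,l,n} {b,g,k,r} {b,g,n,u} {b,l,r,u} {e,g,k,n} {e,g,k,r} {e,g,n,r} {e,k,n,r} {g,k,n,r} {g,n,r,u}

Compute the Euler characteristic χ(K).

n_0=10 n_1=42 n_2=47 n_3=14
χ=+10−42+47−14=1

χ(K)=1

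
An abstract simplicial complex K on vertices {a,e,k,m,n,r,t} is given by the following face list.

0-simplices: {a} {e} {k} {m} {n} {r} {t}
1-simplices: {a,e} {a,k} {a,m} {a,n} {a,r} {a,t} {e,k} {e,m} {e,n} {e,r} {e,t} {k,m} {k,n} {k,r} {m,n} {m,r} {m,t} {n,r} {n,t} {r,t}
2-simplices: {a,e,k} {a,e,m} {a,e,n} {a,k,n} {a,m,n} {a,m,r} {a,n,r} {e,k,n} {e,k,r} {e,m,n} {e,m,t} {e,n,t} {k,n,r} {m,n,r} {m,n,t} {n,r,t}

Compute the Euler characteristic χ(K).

χ(K)=3

n_0=7 n_1=20 n_2=16
χ=+7−20+16=3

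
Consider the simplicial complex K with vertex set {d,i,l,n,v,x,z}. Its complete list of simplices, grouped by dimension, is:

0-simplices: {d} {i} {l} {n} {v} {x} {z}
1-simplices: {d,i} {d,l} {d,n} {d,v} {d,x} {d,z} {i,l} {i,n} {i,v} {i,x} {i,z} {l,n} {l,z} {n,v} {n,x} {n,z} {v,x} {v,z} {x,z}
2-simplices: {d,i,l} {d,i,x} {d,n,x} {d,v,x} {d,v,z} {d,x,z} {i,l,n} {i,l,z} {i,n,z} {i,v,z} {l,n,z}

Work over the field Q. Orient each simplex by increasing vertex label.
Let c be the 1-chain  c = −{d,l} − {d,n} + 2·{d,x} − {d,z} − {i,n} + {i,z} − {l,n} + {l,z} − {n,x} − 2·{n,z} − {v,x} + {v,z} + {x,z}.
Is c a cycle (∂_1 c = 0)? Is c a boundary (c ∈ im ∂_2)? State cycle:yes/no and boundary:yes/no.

n_0=7 n_1=19 n_2=11  [Q]
∂1: piv[di,dl,dn,dv,dx,dz] rk=6  ker:il,in,iv,ix,iz,ln,lz,nv,nx,nz,vx,vz,xz
∂2: piv[dil,dix,dnx,dvx,dvz,dxz,iln,ilz,inz,ivz] rk=10  ker:lnz
∂1c = {d} − {l} − {x} + {z}

cycle:no boundary:no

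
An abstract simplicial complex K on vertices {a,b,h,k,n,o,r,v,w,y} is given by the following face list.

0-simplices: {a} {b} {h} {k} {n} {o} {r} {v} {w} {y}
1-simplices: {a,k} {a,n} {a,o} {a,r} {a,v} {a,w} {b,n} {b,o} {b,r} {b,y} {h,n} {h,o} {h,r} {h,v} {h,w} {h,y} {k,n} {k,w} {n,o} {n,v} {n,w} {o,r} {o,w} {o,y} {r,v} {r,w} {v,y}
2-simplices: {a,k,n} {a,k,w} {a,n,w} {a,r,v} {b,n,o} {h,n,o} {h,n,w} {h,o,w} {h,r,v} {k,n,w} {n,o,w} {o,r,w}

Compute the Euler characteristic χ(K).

n_0=10 n_1=27 n_2=12
χ=+10−27+12=-5

χ(K)=-5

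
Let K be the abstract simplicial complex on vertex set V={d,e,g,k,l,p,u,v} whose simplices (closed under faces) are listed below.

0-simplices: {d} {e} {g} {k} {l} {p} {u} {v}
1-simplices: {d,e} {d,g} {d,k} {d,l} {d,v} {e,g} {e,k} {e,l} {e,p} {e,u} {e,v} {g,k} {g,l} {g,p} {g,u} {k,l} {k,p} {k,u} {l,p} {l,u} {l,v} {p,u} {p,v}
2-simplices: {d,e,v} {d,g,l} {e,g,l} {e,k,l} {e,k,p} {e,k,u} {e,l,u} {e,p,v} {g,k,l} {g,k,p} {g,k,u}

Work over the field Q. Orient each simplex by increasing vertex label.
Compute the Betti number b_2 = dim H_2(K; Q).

n_0=8 n_1=23 n_2=11  [Q]
∂1: piv[de,dg,dk,dl,dv,ep,eu] rk=7  ker:eg,ek,el,ev,gk,gl,gp,gu,kl,kp,ku,lp,lu,lv,pu,pv
∂2: piv[dev,dgl,egl,ekl,ekp,eku,elu,epv,gkl,gkp,gku] rk=11
b_2=(11−11)−0=0

b_2=0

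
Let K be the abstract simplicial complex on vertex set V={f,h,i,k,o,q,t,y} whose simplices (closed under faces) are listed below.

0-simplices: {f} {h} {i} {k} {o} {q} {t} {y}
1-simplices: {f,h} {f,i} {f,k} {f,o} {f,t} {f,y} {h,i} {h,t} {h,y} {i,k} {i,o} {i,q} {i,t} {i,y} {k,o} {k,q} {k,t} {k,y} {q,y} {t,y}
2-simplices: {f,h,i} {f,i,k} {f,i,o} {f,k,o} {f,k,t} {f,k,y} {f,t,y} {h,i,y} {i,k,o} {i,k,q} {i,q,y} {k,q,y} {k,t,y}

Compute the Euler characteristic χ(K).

χ(K)=1

n_0=8 n_1=20 n_2=13
χ=+8−20+13=1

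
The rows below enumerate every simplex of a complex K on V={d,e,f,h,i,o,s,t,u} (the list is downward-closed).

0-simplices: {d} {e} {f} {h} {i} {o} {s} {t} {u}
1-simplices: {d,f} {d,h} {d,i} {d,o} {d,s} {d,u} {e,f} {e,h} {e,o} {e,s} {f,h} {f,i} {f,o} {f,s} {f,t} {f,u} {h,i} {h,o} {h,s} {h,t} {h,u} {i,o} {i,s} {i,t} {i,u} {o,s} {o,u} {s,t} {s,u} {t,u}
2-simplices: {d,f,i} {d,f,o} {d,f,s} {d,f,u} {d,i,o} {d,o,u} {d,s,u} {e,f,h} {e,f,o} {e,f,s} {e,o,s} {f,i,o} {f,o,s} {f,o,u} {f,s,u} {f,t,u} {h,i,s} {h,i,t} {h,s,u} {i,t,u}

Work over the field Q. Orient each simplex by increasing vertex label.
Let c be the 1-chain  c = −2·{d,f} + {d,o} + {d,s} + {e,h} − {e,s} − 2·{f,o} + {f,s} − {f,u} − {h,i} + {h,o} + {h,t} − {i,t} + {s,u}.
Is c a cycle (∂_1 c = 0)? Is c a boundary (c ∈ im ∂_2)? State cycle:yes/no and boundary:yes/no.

n_0=9 n_1=30 n_2=20  [Q]
∂1: piv[df,dh,di,do,ds,du,ef,ft] rk=8  ker:eh,eo,es,fh,fi,fo,fs,fu,hi,ho,hs,ht,hu,io,is,it,iu,os,ou,st,su,tu
∂2: piv[dfi,dfo,dfs,dfu,dio,dou,dsu,efh,efo,efs,eos,ftu,his,hit,hsu,itu] rk=16  ker:fio,fos,fou,fsu
∂1c = 0
c vs im∂2: residual ≠ 0 ⇒ not boundary

cycle:yes boundary:no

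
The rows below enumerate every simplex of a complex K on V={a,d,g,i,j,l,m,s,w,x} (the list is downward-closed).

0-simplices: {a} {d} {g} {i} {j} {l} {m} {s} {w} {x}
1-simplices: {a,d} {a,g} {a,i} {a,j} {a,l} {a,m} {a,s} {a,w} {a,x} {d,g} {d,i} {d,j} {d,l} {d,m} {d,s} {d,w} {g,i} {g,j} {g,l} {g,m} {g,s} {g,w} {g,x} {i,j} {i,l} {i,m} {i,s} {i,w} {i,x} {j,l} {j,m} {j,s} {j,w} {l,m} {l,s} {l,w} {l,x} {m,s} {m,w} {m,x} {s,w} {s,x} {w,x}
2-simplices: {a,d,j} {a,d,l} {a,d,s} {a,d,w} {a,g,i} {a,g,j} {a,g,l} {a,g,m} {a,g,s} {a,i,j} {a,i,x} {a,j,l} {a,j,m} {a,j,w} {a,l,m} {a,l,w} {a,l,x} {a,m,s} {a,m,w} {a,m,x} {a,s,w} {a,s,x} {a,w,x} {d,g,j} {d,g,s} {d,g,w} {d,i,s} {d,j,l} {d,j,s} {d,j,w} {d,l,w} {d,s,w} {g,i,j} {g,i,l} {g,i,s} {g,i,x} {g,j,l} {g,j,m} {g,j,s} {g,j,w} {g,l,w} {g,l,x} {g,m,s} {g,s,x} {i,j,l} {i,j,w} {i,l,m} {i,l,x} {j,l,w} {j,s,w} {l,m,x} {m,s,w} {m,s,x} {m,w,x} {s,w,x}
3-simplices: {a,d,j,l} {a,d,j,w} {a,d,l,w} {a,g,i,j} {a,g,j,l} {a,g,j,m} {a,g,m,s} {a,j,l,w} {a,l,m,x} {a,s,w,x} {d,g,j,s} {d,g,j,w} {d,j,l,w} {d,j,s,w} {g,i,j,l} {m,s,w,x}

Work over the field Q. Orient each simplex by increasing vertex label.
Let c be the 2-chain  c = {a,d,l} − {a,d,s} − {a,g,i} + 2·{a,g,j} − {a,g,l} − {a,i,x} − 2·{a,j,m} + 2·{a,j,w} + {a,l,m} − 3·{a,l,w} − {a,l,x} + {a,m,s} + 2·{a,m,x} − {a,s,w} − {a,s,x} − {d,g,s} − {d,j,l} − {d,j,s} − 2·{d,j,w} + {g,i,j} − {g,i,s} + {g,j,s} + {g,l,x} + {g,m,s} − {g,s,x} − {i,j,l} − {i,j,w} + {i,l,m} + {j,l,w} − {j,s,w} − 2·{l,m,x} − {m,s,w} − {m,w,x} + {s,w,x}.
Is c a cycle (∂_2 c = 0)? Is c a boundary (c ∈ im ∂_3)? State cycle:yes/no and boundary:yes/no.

cycle:no boundary:no

n_0=10 n_1=43 n_2=55 n_3=16  [Q]
∂1: piv[ad,ag,ai,aj,al,am,as,aw,ax] rk=9  ker:dg,di,dj,dl,dm,ds,dw,gi,gj,gl,gm,gs,gw,gx,ij,il,im,is,iw,ix,jl,jm,js,jw,lm,ls,lw,lx,ms,mw,mx,sw,sx,wx
∂2: piv[adj,adl,ads,adw,agi,agj,agl,agm,ags,aij,aix,ajl,ajm,ajw,alm,alw,alx,ams,amw,amx,asw,asx,awx,dgj,dgw,dis,djs,gil,gis,gix,ijw,ilm] rk=32  ker:dgs,djl,djw,dlw,dsw,gij,gjl,gjm,gjs,gjw,glw,glx,gms,gsx,ijl,ilx,jlw,jsw,lmx,msw,msx,mwx,swx
∂3: piv[adjl,adjw,adlw,agij,agjl,agjm,agms,ajlw,almx,aswx,dgjs,dgjw,djsw,gijl,mswx] rk=15  ker:djlw
∂2c = −2·{a,j} − 3·{a,l} + 4·{a,m} − 2·{a,s} + 2·{a,w} + {a,x} − {d,g} − 4·{d,j} + 2·{d,l} + {d,s} + 2·{d,w} − {g,i} + 2·{g,j} + {g,m} − 3·{g,s} − {i,j} + 2·{i,l} − {i,m} − {i,s} + {i,w} − {i,x} − {j,l} − 2·{j,m} − {j,s} − {j,w} − 2·{l,w} + 2·{l,x} + {m,s} + {m,x} − 2·{s,w} − 3·{s,x}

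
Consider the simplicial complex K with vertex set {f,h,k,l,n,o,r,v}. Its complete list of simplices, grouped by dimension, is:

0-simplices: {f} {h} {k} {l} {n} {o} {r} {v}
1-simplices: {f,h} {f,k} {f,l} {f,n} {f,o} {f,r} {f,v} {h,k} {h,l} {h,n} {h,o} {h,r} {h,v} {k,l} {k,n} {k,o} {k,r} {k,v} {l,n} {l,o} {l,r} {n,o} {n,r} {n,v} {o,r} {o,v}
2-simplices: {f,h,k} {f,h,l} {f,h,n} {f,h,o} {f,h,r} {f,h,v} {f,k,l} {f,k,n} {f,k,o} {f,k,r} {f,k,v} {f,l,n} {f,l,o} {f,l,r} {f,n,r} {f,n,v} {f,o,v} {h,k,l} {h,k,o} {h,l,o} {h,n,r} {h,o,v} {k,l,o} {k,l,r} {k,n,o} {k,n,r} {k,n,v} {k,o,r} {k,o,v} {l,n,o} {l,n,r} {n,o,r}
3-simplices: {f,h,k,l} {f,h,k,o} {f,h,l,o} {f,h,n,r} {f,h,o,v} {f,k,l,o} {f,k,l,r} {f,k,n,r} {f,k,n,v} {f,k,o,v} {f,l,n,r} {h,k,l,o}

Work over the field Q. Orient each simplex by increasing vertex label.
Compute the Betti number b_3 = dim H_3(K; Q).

b_3=1

n_0=8 n_1=26 n_2=32 n_3=12  [Q]
∂1: piv[fh,fk,fl,fn,fo,fr,fv] rk=7  ker:hk,hl,hn,ho,hr,hv,kl,kn,ko,kr,kv,ln,lo,lr,no,nr,nv,or,ov
∂2: piv[fhk,fhl,fhn,fho,fhr,fhv,fkl,fkn,fko,fkr,fkv,fln,flo,flr,fnr,fnv,fov,kno,kor] rk=19  ker:hkl,hko,hlo,hnr,hov,klo,klr,knr,knv,kov,lno,lnr,nor
∂3: piv[fhkl,fhko,fhlo,fhnr,fhov,fklo,fklr,fknr,fknv,fkov,flnr] rk=11  ker:hklo
b_3=(12−11)−0=1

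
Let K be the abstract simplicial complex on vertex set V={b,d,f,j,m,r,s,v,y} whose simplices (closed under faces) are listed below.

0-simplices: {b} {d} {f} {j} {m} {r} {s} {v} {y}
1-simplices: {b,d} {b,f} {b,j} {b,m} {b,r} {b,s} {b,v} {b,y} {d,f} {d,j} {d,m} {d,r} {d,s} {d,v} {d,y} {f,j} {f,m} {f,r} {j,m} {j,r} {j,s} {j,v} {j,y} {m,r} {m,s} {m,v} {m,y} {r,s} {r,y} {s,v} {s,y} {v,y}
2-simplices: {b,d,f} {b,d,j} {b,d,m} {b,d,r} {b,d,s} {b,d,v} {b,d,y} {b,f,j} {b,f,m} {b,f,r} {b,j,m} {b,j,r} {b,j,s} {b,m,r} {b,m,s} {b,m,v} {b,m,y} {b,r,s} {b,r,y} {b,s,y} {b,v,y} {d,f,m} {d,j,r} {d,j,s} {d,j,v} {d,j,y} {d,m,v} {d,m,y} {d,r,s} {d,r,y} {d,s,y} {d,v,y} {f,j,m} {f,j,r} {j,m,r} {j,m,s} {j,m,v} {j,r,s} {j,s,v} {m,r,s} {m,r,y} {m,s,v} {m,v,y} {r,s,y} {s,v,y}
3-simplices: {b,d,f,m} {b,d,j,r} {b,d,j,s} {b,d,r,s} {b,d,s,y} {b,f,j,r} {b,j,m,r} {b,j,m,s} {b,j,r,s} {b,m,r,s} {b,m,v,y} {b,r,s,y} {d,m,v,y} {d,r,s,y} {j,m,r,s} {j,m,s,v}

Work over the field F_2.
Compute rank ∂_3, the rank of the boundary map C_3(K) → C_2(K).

rank∂_3=15

n_0=9 n_1=32 n_2=45 n_3=16  [Z2]
∂1: piv[bd,bf,bj,bm,br,bs,bv,by] rk=8  ker:df,dj,dm,dr,ds,dv,dy,fj,fm,fr,jm,jr,js,jv,jy,mr,ms,mv,my,rs,ry,sv,sy,vy
∂2: piv[bdf,bdj,bdm,bdr,bds,bdv,bdy,bfj,bfm,bfr,bjm,bjr,bjs,bmr,bms,bmv,bmy,brs,bry,bsy,bvy,djv,djy,jsv] rk=24  ker:dfm,djr,djs,dmv,dmy,drs,dry,dsy,dvy,fjm,fjr,jmr,jms,jmv,jrs,mrs,mry,msv,mvy,rsy,svy
∂3: piv[bdfm,bdjr,bdjs,bdrs,bdsy,bfjr,bjmr,bjms,bjrs,bmrs,bmvy,brsy,dmvy,drsy,jmsv] rk=15  ker:jmrs
rk∂_3=15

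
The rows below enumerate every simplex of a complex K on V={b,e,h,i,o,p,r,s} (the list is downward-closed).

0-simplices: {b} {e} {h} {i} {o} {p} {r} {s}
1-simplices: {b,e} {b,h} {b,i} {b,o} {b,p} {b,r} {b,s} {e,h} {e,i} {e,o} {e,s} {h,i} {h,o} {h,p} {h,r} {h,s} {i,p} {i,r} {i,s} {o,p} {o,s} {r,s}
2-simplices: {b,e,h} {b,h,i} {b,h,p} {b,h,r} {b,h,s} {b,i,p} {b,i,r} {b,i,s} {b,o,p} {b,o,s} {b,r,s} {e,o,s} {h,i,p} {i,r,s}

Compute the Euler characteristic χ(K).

n_0=8 n_1=22 n_2=14
χ=+8−22+14=0

χ(K)=0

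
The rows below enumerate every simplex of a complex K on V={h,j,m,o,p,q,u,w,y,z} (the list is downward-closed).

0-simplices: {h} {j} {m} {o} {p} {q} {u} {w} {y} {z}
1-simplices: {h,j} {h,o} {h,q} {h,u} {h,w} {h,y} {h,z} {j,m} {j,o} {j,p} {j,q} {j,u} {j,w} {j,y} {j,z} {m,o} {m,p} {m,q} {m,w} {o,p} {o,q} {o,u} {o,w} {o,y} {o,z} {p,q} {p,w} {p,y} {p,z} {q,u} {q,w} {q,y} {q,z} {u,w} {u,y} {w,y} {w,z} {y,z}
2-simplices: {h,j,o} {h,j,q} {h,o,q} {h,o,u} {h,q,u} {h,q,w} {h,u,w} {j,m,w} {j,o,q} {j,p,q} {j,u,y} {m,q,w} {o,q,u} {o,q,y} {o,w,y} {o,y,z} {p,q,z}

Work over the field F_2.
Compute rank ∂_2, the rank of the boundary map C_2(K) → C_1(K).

rank∂_2=15

n_0=10 n_1=38 n_2=17  [Z2]
∂1: piv[hj,ho,hq,hu,hw,hy,hz,jm,jp] rk=9  ker:jo,jq,ju,jw,jy,jz,mo,mp,mq,mw,op,oq,ou,ow,oy,oz,pq,pw,py,pz,qu,qw,qy,qz,uw,uy,wy,wz,yz
∂2: piv[hjo,hjq,hoq,hou,hqu,hqw,huw,jmw,jpq,juy,mqw,oqy,owy,oyz,pqz] rk=15  ker:joq,oqu
rk∂_2=15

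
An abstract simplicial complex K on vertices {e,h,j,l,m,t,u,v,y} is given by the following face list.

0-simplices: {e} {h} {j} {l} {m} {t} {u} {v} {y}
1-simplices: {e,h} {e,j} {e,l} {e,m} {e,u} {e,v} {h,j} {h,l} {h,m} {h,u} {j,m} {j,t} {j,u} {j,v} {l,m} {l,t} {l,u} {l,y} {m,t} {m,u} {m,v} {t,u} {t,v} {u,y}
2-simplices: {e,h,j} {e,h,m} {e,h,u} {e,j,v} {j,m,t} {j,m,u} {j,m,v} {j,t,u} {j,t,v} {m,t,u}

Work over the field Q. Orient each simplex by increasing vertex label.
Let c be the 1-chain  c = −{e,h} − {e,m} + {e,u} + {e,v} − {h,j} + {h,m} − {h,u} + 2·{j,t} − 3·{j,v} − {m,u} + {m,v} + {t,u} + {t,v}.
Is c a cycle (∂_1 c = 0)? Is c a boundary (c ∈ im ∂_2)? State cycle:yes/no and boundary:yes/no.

cycle:yes boundary:yes

n_0=9 n_1=24 n_2=10  [Q]
∂1: piv[eh,ej,el,em,eu,ev,jt,ly] rk=8  ker:hj,hl,hm,hu,jm,ju,jv,lm,lt,lu,mt,mu,mv,tu,tv,uy
∂2: piv[ehj,ehm,ehu,ejv,jmt,jmu,jmv,jtu,jtv] rk=9  ker:mtu
∂1c = 0
c vs im∂2: reduces to 0 ⇒ boundary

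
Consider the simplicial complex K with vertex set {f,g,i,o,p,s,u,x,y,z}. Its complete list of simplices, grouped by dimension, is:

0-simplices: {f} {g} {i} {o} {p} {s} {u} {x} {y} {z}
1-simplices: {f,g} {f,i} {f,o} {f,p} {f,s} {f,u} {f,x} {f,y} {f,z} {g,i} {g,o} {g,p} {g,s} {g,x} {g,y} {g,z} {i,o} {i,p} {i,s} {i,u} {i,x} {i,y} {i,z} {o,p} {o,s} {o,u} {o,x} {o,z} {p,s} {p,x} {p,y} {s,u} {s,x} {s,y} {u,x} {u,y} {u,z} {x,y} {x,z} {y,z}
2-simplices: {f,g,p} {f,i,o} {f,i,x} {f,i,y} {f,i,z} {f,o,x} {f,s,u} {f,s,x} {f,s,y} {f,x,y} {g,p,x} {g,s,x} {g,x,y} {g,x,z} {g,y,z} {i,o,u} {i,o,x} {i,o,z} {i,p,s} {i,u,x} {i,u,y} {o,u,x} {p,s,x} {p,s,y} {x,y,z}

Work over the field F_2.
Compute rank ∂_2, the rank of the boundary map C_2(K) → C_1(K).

rank∂_2=22

n_0=10 n_1=40 n_2=25  [Z2]
∂1: piv[fg,fi,fo,fp,fs,fu,fx,fy,fz] rk=9  ker:gi,go,gp,gs,gx,gy,gz,io,ip,is,iu,ix,iy,iz,op,os,ou,ox,oz,ps,px,py,su,sx,sy,ux,uy,uz,xy,xz,yz
∂2: piv[fgp,fio,fix,fiy,fiz,fox,fsu,fsx,fsy,fxy,gpx,gsx,gxy,gxz,gyz,iou,ioz,ips,iux,iuy,psx,psy] rk=22  ker:iox,oux,xyz
rk∂_2=22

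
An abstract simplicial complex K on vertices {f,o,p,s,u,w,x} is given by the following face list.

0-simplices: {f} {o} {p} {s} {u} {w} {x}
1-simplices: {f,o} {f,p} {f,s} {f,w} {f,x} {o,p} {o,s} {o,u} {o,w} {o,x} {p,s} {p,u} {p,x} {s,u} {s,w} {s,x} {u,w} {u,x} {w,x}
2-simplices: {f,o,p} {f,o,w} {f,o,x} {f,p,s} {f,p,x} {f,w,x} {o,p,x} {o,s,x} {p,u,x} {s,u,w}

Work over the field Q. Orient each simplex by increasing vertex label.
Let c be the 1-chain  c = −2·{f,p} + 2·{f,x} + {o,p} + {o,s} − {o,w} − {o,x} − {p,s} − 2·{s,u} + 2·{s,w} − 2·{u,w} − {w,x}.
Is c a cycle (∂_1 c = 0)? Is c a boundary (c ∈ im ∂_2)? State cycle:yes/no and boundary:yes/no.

cycle:yes boundary:no

n_0=7 n_1=19 n_2=10  [Q]
∂1: piv[fo,fp,fs,fw,fx,ou] rk=6  ker:op,os,ow,ox,ps,pu,px,su,sw,sx,uw,ux,wx
∂2: piv[fop,fow,fox,fps,fpx,fwx,osx,pux,suw] rk=9  ker:opx
∂1c = 0
c vs im∂2: residual ≠ 0 ⇒ not boundary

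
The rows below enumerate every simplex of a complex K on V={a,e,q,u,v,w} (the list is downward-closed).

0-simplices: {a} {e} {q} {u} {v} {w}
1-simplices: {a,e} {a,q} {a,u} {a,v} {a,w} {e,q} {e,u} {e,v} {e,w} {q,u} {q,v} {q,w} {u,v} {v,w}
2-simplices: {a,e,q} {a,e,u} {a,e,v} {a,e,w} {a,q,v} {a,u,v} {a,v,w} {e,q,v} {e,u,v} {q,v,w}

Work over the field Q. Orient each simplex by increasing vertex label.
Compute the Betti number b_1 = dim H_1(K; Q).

n_0=6 n_1=14 n_2=10  [Q]
∂1: piv[ae,aq,au,av,aw] rk=5  ker:eq,eu,ev,ew,qu,qv,qw,uv,vw
∂2: piv[aeq,aeu,aev,aew,aqv,auv,avw,qvw] rk=8  ker:eqv,euv
b_1=(14−5)−8=1

b_1=1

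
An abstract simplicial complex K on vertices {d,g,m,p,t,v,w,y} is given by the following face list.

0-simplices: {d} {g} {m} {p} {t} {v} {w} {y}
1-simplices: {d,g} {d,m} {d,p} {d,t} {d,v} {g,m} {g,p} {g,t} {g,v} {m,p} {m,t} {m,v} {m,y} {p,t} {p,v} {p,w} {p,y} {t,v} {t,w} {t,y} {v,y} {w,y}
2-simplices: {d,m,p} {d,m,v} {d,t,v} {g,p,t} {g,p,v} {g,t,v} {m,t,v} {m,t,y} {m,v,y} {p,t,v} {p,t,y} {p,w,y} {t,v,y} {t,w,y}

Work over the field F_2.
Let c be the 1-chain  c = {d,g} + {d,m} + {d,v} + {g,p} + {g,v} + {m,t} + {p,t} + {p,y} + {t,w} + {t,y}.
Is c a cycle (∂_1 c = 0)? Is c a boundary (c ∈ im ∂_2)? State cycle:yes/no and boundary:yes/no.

cycle:no boundary:no

n_0=8 n_1=22 n_2=14  [Z2]
∂1: piv[dg,dm,dp,dt,dv,my,pw] rk=7  ker:gm,gp,gt,gv,mp,mt,mv,pt,pv,py,tv,tw,ty,vy,wy
∂2: piv[dmp,dmv,dtv,gpt,gpv,gtv,mtv,mty,mvy,pty,pwy,twy] rk=12  ker:ptv,tvy
∂1c = {d} + {g} + {p} + {w}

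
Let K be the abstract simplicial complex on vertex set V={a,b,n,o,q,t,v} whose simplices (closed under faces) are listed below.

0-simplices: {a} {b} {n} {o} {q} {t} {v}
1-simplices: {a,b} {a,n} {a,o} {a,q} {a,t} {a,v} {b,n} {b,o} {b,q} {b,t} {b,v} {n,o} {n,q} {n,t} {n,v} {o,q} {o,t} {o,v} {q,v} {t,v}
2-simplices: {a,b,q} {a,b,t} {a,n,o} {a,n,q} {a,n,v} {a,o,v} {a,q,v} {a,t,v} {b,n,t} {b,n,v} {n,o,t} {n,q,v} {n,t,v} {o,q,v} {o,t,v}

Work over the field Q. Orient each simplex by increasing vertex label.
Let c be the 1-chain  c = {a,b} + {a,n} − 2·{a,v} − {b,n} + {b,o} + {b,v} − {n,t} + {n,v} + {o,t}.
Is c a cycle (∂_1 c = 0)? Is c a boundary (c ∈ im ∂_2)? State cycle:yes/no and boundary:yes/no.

cycle:yes boundary:no

n_0=7 n_1=20 n_2=15  [Q]
∂1: piv[ab,an,ao,aq,at,av] rk=6  ker:bn,bo,bq,bt,bv,no,nq,nt,nv,oq,ot,ov,qv,tv
∂2: piv[abq,abt,ano,anq,anv,aov,aqv,atv,bnt,bnv,not,ntv,oqv] rk=13  ker:nqv,otv
∂1c = 0
c vs im∂2: residual ≠ 0 ⇒ not boundary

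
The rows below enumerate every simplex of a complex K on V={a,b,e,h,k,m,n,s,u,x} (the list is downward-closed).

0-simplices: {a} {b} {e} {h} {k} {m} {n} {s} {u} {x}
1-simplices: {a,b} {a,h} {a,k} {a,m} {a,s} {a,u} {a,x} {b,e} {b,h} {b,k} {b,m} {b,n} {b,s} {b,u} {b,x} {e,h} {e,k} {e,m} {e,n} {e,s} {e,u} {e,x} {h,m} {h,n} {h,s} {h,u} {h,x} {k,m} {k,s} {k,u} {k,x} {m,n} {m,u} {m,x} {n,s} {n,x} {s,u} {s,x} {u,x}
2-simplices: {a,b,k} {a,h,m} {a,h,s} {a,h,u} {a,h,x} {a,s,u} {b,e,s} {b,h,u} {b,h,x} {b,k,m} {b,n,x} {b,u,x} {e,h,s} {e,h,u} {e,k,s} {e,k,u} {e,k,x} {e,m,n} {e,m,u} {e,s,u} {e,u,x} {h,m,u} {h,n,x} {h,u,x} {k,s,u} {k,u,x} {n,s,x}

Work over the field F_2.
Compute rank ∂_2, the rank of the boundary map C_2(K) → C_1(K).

rank∂_2=23

n_0=10 n_1=39 n_2=27  [Z2]
∂1: piv[ab,ah,ak,am,as,au,ax,be,bn] rk=9  ker:bh,bk,bm,bs,bu,bx,eh,ek,em,en,es,eu,ex,hm,hn,hs,hu,hx,km,ks,ku,kx,mn,mu,mx,ns,nx,su,sx,ux
∂2: piv[abk,ahm,ahs,ahu,ahx,asu,bes,bhu,bhx,bkm,bnx,bux,ehs,ehu,eks,eku,ekx,emn,emu,eux,hmu,hnx,nsx] rk=23  ker:esu,hux,ksu,kux
rk∂_2=23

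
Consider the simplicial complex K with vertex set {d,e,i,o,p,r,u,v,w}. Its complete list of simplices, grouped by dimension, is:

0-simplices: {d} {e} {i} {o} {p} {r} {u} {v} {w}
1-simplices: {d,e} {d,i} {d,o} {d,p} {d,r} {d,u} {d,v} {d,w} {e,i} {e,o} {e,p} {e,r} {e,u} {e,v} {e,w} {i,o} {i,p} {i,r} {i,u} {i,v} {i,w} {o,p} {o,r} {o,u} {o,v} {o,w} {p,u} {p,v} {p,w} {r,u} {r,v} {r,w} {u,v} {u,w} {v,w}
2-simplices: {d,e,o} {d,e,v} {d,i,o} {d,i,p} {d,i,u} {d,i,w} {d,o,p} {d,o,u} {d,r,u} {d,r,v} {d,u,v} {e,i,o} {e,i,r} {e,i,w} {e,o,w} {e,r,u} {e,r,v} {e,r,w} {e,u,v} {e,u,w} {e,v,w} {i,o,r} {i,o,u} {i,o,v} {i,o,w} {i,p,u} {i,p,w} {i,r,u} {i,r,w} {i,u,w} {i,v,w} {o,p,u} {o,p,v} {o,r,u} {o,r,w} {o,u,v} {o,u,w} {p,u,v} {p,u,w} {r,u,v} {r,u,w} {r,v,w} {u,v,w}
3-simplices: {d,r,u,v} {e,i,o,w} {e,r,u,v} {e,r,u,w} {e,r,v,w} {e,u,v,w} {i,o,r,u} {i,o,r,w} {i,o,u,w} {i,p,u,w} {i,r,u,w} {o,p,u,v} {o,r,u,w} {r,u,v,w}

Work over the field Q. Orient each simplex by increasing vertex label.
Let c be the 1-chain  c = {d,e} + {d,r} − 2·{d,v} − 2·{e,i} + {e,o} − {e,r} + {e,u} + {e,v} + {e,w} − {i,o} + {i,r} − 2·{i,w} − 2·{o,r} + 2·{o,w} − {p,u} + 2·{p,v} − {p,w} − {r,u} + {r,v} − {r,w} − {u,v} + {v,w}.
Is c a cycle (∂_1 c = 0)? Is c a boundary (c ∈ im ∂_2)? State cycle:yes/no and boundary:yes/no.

n_0=9 n_1=35 n_2=43 n_3=14  [Q]
∂1: piv[de,di,do,dp,dr,du,dv,dw] rk=8  ker:ei,eo,ep,er,eu,ev,ew,io,ip,ir,iu,iv,iw,op,or,ou,ov,ow,pu,pv,pw,ru,rv,rw,uv,uw,vw
∂2: piv[deo,dev,dio,dip,diu,diw,dop,dou,dru,drv,duv,eio,eir,eiw,eow,eru,erv,erw,euw,evw,ior,iov,ipu,ipw,ivw,opv] rk=26  ker:euv,iou,iow,iru,irw,iuw,opu,oru,orw,ouv,ouw,puv,puw,ruv,ruw,rvw,uvw
∂3: piv[druv,eiow,eruv,eruw,ervw,euvw,ioru,iorw,iouw,ipuw,iruw,opuv] rk=12  ker:oruw,ruvw
∂1c = 0
c vs im∂2: reduces to 0 ⇒ boundary

cycle:yes boundary:yes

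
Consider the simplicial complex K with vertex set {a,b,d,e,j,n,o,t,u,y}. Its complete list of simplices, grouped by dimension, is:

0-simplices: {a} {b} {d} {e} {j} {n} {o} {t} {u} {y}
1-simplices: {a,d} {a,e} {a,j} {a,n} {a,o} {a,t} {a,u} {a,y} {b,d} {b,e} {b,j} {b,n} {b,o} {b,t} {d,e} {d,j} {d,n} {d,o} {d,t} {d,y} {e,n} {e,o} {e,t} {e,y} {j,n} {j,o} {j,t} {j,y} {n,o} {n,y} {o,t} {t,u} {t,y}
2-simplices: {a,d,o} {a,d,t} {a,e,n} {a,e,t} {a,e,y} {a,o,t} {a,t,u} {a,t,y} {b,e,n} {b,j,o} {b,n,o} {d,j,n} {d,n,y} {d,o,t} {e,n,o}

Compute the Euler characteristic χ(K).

n_0=10 n_1=33 n_2=15
χ=+10−33+15=-8

χ(K)=-8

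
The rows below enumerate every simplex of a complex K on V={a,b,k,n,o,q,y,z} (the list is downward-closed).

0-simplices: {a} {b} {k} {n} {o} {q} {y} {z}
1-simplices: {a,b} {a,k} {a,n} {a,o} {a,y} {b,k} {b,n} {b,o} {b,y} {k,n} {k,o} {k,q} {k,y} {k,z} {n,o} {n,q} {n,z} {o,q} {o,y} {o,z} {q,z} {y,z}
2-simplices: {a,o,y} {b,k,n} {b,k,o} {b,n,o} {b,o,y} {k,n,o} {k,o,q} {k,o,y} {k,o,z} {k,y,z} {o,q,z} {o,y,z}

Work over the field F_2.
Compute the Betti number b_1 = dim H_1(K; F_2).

b_1=5

n_0=8 n_1=22 n_2=12  [Z2]
∂1: piv[ab,ak,an,ao,ay,kq,kz] rk=7  ker:bk,bn,bo,by,kn,ko,ky,no,nq,nz,oq,oy,oz,qz,yz
∂2: piv[aoy,bkn,bko,bno,boy,koq,koy,koz,kyz,oqz] rk=10  ker:kno,oyz
b_1=(22−7)−10=5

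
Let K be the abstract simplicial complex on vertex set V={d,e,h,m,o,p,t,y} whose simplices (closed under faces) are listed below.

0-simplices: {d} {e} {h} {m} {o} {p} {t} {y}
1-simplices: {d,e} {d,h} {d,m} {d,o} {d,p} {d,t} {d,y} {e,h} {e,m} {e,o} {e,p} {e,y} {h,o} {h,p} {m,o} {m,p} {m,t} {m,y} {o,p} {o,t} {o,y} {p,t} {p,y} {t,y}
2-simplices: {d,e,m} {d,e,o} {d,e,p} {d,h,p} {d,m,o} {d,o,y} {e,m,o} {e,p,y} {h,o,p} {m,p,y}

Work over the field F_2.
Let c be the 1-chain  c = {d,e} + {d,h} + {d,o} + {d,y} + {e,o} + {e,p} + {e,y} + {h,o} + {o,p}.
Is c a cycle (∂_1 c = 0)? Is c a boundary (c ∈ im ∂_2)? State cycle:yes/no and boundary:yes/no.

cycle:yes boundary:no

n_0=8 n_1=24 n_2=10  [Z2]
∂1: piv[de,dh,dm,do,dp,dt,dy] rk=7  ker:eh,em,eo,ep,ey,ho,hp,mo,mp,mt,my,op,ot,oy,pt,py,ty
∂2: piv[dem,deo,dep,dhp,dmo,doy,epy,hop,mpy] rk=9  ker:emo
∂1c = 0
c vs im∂2: residual ≠ 0 ⇒ not boundary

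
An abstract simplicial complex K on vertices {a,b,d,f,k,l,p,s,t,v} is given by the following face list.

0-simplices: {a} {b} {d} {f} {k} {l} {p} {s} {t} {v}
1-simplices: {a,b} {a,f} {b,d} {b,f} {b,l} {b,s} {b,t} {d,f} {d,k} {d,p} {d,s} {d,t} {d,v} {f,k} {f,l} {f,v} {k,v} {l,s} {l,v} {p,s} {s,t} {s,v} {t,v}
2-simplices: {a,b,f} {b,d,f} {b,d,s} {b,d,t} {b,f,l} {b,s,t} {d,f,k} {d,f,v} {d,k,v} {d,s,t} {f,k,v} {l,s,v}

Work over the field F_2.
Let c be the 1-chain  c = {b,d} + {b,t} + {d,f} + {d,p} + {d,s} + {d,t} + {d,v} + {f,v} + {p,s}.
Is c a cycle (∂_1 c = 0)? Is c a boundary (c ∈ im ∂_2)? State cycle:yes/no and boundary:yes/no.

cycle:yes boundary:no

n_0=10 n_1=23 n_2=12  [Z2]
∂1: piv[ab,af,bd,bl,bs,bt,dk,dp,dv] rk=9  ker:bf,df,ds,dt,fk,fl,fv,kv,ls,lv,ps,st,sv,tv
∂2: piv[abf,bdf,bds,bdt,bfl,bst,dfk,dfv,dkv,lsv] rk=10  ker:dst,fkv
∂1c = 0
c vs im∂2: residual ≠ 0 ⇒ not boundary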